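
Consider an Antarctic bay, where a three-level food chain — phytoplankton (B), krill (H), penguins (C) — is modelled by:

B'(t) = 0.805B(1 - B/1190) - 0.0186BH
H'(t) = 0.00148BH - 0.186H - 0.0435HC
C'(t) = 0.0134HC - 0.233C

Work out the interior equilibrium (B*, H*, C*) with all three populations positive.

From dC/dt = 0: 0.0134H* = 0.233, so H* = 17.4.
From dB/dt = 0: 0.805(1 - B*/1190) = 0.0186·17.4, giving B* = 1190·(1 - 0.402) = 712.
From dH/dt = 0: 0.00148·712 - 0.186 = 0.0435C*, so C* = 0.868/0.0435 = 19.9.

B* ≈ 712, H* ≈ 17.4, C* ≈ 19.9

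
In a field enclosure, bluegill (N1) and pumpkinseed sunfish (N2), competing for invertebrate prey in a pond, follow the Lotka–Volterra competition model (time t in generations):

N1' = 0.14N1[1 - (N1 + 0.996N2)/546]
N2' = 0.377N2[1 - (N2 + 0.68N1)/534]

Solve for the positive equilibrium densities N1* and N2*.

Setting both brackets to zero gives the nullclines N1 + 0.996N2 = 546 and 0.68N1 + N2 = 534.
Substituting N2 = 534 - 0.68N1 into the first: N1(1 - 0.996·0.68) = 546 - 0.996·534.
So N1* = 14.1/0.323 = 43.8, and then N2* = 534 - 0.68·43.8 = 504.

N1* ≈ 43.8, N2* ≈ 504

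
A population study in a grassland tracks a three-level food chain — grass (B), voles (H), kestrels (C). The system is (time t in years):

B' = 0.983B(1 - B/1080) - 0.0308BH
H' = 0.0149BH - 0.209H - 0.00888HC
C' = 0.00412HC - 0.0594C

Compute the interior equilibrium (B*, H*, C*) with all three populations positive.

From dC/dt = 0: 0.00412H* = 0.0594, so H* = 14.4.
From dB/dt = 0: 0.983(1 - B*/1080) = 0.0308·14.4, giving B* = 1080·(1 - 0.452) = 592.
From dH/dt = 0: 0.0149·592 - 0.209 = 0.00888C*, so C* = 8.61/0.00888 = 970.

B* ≈ 592, H* ≈ 14.4, C* ≈ 970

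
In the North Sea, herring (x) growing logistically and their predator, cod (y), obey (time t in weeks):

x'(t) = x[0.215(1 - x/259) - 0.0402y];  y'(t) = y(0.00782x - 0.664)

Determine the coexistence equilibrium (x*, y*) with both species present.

x* ≈ 84.9, y* ≈ 3.59

From dy/dt = 0 with y > 0: 0.00782x* = 0.664, so x* = 84.9.
Substitute into dx/dt = 0: 0.215(1 - 84.9/259) = 0.0402y*.
The bracket is 0.672, giving y* = 0.145/0.0402 = 3.59.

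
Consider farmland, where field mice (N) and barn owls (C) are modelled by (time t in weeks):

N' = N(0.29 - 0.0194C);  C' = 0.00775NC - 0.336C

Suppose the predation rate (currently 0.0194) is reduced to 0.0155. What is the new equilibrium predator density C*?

At the interior fixed point, setting dN/dt = 0 with N > 0 fixes C* = (prey growth rate)/(NC coefficient) — independent of the other coefficients.
With the change, C* = 0.29/0.0155 = 18.7; it rises from 14.9.

C* ≈ 18.7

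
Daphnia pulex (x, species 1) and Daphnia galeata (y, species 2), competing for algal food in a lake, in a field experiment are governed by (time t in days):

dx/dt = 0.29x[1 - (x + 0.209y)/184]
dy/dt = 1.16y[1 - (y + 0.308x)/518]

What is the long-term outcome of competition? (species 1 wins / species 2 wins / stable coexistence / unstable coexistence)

Compare the nullcline intercepts: K1/α12 = 184/0.209 = 880 > K2 = 518; K2/α21 = 518/0.308 = 1680 > K1 = 184.
Since both inequalities hold, each species can invade when rare, so the interior equilibrium is stable.

stable coexistence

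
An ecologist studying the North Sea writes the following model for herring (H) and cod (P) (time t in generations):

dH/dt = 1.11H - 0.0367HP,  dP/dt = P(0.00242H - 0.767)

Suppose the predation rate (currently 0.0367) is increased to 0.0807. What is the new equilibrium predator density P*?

P* ≈ 13.8

At the interior fixed point, setting dH/dt = 0 with H > 0 fixes P* = (prey growth rate)/(HP coefficient) — independent of the other coefficients.
With the change, P* = 1.11/0.0807 = 13.8; it falls from 30.2.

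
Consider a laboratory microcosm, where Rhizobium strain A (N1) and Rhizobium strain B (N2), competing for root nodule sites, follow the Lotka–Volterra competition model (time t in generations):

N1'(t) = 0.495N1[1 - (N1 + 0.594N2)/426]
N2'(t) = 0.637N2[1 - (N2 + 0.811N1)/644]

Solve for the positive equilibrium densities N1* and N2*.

N1* ≈ 83.9, N2* ≈ 576

Setting both brackets to zero gives the nullclines N1 + 0.594N2 = 426 and 0.811N1 + N2 = 644.
Substituting N2 = 644 - 0.811N1 into the first: N1(1 - 0.594·0.811) = 426 - 0.594·644.
So N1* = 43.5/0.518 = 83.9, and then N2* = 644 - 0.811·83.9 = 576.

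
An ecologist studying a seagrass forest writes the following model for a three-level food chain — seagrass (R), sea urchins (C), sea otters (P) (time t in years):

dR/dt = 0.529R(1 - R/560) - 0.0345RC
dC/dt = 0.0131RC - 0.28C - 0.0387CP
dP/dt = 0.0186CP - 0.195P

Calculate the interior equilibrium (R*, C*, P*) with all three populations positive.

R* ≈ 177, C* ≈ 10.5, P* ≈ 52.7

From dP/dt = 0: 0.0186C* = 0.195, so C* = 10.5.
From dR/dt = 0: 0.529(1 - R*/560) = 0.0345·10.5, giving R* = 560·(1 - 0.684) = 177.
From dC/dt = 0: 0.0131·177 - 0.28 = 0.0387P*, so P* = 2.04/0.0387 = 52.7.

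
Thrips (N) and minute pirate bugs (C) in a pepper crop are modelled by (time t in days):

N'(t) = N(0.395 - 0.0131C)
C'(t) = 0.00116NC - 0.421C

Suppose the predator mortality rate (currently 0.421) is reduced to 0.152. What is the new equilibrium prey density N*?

N* ≈ 131

At the interior fixed point, setting dC/dt = 0 with C > 0 fixes N* = (predator death rate)/(NC coefficient) — independent of the other coefficients.
With the change, N* = 0.152/0.00116 = 131; it falls from 363.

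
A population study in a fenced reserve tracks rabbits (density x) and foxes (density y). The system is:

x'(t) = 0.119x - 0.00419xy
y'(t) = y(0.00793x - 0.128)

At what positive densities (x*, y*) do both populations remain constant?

Set dy/dt = 0 with y > 0: 0.00793x - 0.128 = 0, so x* = 0.128/0.00793 = 16.1.
Set dx/dt = 0 with x > 0: 0.119 - 0.00419y = 0, so y* = 0.119/0.00419 = 28.4.

x* ≈ 16.1, y* ≈ 28.4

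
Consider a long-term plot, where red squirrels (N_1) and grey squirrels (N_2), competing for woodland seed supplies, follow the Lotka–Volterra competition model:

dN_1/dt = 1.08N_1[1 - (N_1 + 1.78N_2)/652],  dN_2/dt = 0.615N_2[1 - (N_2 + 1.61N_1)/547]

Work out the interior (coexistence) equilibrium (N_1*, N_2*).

N_1* ≈ 172, N_2* ≈ 269

Setting both brackets to zero gives the nullclines N_1 + 1.78N_2 = 652 and 1.61N_1 + N_2 = 547.
Substituting N_2 = 547 - 1.61N_1 into the first: N_1(1 - 1.78·1.61) = 652 - 1.78·547.
So N_1* = -322/-1.87 = 172, and then N_2* = 547 - 1.61·172 = 269.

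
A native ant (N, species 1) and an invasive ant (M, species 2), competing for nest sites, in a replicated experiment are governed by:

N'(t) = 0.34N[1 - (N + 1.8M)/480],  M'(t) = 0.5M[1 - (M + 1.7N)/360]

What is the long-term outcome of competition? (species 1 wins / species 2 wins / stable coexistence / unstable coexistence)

Compare the nullcline intercepts: K1/α12 = 480/1.8 = 267 < K2 = 360; K2/α21 = 360/1.7 = 212 < K1 = 480.
Since both are reversed, neither can invade when rare; the interior point is a saddle.

unstable coexistence (outcome depends on initial conditions)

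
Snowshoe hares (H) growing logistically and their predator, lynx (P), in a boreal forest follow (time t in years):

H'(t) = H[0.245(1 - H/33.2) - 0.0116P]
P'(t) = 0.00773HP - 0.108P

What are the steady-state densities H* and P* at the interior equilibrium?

H* ≈ 14, P* ≈ 12.2

From dP/dt = 0 with P > 0: 0.00773H* = 0.108, so H* = 14.
Substitute into dH/dt = 0: 0.245(1 - 14/33.2) = 0.0116P*.
The bracket is 0.579, giving P* = 0.142/0.0116 = 12.2.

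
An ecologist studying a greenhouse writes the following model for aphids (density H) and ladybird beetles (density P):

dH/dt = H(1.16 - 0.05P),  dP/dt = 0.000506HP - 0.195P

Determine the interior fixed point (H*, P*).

Set dP/dt = 0 with P > 0: 0.000506H - 0.195 = 0, so H* = 0.195/0.000506 = 385.
Set dH/dt = 0 with H > 0: 1.16 - 0.05P = 0, so P* = 1.16/0.05 = 23.2.

H* ≈ 385, P* ≈ 23.2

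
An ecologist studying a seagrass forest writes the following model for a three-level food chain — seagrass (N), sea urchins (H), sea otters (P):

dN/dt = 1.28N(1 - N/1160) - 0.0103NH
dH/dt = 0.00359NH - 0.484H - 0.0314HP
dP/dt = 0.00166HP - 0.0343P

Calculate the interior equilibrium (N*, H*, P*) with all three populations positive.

From dP/dt = 0: 0.00166H* = 0.0343, so H* = 20.7.
From dN/dt = 0: 1.28(1 - N*/1160) = 0.0103·20.7, giving N* = 1160·(1 - 0.166) = 967.
From dH/dt = 0: 0.00359·967 - 0.484 = 0.0314P*, so P* = 2.99/0.0314 = 95.2.

N* ≈ 967, H* ≈ 20.7, P* ≈ 95.2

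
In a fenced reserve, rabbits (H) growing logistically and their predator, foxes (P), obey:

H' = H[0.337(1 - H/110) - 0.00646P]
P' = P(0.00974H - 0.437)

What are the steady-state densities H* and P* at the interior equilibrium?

From dP/dt = 0 with P > 0: 0.00974H* = 0.437, so H* = 44.9.
Substitute into dH/dt = 0: 0.337(1 - 44.9/110) = 0.00646P*.
The bracket is 0.592, giving P* = 0.2/0.00646 = 30.9.

H* ≈ 44.9, P* ≈ 30.9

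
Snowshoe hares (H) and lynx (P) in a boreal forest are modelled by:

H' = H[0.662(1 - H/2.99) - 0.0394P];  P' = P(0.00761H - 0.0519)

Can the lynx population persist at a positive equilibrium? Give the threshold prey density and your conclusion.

The predator equation gives dP/dt > 0 only when H > 0.0519/0.00761 = 6.82.
Without the predator, H → K = 2.99. Since 2.99 < 6.82, the predator cannot invade.

Threshold H = 6.82; K < 6.82, so no, the predator goes extinct.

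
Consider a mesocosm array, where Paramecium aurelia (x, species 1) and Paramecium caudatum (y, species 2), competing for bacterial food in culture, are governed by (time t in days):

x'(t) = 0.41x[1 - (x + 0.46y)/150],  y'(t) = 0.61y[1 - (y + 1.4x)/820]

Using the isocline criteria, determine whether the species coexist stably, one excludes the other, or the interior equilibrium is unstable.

species 2 excludes species 1

Compare the nullcline intercepts: K1/α12 = 150/0.46 = 326 < K2 = 820; K2/α21 = 820/1.4 = 586 > K1 = 150.
Since the inequalities point opposite ways, species 2 can invade but species 1 cannot.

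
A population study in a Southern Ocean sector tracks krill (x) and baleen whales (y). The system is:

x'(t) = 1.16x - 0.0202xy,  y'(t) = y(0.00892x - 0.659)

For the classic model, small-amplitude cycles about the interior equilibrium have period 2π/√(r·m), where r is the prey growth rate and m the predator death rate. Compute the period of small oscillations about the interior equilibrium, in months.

T ≈ 7.19 months

Here r = 1.16 and m = 0.659, so r·m = 0.764.
ω = √0.764 = 0.874 per month, hence T = 2π/ω ≈ 7.19 months.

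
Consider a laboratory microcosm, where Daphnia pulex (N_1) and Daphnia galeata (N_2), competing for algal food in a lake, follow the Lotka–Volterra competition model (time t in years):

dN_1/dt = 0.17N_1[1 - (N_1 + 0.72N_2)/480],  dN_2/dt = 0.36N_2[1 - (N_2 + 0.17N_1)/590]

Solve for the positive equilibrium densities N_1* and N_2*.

N_1* ≈ 62.9, N_2* ≈ 579

Setting both brackets to zero gives the nullclines N_1 + 0.72N_2 = 480 and 0.17N_1 + N_2 = 590.
Substituting N_2 = 590 - 0.17N_1 into the first: N_1(1 - 0.72·0.17) = 480 - 0.72·590.
So N_1* = 55.2/0.878 = 62.9, and then N_2* = 590 - 0.17·62.9 = 579.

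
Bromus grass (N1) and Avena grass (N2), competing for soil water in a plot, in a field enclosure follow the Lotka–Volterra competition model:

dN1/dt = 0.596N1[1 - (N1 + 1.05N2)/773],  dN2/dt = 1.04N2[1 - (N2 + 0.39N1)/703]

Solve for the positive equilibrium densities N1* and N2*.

N1* ≈ 59, N2* ≈ 680

Setting both brackets to zero gives the nullclines N1 + 1.05N2 = 773 and 0.39N1 + N2 = 703.
Substituting N2 = 703 - 0.39N1 into the first: N1(1 - 1.05·0.39) = 773 - 1.05·703.
So N1* = 34.9/0.591 = 59, and then N2* = 703 - 0.39·59 = 680.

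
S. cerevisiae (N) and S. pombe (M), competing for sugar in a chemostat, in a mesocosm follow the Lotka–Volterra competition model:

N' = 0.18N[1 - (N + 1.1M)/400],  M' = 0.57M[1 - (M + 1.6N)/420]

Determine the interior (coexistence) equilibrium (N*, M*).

N* ≈ 81.6, M* ≈ 289

Setting both brackets to zero gives the nullclines N + 1.1M = 400 and 1.6N + M = 420.
Substituting M = 420 - 1.6N into the first: N(1 - 1.1·1.6) = 400 - 1.1·420.
So N* = -62/-0.76 = 81.6, and then M* = 420 - 1.6·81.6 = 289.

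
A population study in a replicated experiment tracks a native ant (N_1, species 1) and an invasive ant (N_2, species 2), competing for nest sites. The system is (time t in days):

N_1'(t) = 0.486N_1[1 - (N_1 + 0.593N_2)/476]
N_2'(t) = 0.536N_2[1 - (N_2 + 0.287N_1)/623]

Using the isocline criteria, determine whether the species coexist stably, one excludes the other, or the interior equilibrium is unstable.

stable coexistence

Compare the nullcline intercepts: K1/α12 = 476/0.593 = 803 > K2 = 623; K2/α21 = 623/0.287 = 2170 > K1 = 476.
Since both inequalities hold, each species can invade when rare, so the interior equilibrium is stable.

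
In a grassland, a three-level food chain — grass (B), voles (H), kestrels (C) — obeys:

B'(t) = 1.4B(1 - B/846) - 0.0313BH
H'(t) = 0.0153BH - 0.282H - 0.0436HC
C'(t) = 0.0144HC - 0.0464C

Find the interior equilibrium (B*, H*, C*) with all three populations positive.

B* ≈ 785, H* ≈ 3.22, C* ≈ 269

From dC/dt = 0: 0.0144H* = 0.0464, so H* = 3.22.
From dB/dt = 0: 1.4(1 - B*/846) = 0.0313·3.22, giving B* = 846·(1 - 0.072) = 785.
From dH/dt = 0: 0.0153·785 - 0.282 = 0.0436C*, so C* = 11.7/0.0436 = 269.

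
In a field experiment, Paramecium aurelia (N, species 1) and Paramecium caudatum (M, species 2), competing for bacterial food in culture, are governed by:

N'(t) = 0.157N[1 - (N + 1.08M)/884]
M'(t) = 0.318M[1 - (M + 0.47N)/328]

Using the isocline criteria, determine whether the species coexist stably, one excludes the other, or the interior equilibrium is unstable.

species 1 excludes species 2

Compare the nullcline intercepts: K1/α12 = 884/1.08 = 819 > K2 = 328; K2/α21 = 328/0.47 = 698 < K1 = 884.
Since the inequalities point opposite ways, species 1 can invade but species 2 cannot.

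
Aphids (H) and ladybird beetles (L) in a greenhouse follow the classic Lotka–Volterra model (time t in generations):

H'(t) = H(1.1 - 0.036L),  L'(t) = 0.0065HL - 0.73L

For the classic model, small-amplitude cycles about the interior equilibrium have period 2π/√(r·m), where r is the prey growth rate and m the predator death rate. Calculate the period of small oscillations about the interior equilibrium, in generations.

T ≈ 7.01 generations

Here r = 1.1 and m = 0.73, so r·m = 0.803.
ω = √0.803 = 0.896 per generation, hence T = 2π/ω ≈ 7.01 generations.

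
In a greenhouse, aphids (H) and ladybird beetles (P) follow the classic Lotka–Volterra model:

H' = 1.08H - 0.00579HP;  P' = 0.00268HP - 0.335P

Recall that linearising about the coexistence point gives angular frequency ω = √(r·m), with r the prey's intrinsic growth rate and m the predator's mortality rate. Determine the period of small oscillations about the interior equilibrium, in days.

T ≈ 10.4 days

Here r = 1.08 and m = 0.335, so r·m = 0.362.
ω = √0.362 = 0.601 per day, hence T = 2π/ω ≈ 10.4 days.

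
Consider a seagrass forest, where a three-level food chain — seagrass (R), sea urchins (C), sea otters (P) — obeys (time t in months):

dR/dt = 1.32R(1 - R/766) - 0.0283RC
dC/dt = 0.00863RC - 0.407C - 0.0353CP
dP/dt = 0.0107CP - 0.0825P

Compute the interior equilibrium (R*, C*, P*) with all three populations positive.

R* ≈ 639, C* ≈ 7.71, P* ≈ 145

From dP/dt = 0: 0.0107C* = 0.0825, so C* = 7.71.
From dR/dt = 0: 1.32(1 - R*/766) = 0.0283·7.71, giving R* = 766·(1 - 0.165) = 639.
From dC/dt = 0: 0.00863·639 - 0.407 = 0.0353P*, so P* = 5.11/0.0353 = 145.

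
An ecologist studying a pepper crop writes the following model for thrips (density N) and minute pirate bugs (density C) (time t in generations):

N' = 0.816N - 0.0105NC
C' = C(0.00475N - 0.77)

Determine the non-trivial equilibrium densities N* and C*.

N* ≈ 162, C* ≈ 77.7

Set dC/dt = 0 with C > 0: 0.00475N - 0.77 = 0, so N* = 0.77/0.00475 = 162.
Set dN/dt = 0 with N > 0: 0.816 - 0.0105C = 0, so C* = 0.816/0.0105 = 77.7.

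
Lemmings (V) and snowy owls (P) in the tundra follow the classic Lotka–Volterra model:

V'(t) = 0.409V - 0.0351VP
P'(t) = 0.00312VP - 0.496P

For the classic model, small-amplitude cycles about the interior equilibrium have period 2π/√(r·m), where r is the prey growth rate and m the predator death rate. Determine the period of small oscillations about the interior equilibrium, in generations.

T ≈ 14 generations

Here r = 0.409 and m = 0.496, so r·m = 0.203.
ω = √0.203 = 0.45 per generation, hence T = 2π/ω ≈ 14 generations.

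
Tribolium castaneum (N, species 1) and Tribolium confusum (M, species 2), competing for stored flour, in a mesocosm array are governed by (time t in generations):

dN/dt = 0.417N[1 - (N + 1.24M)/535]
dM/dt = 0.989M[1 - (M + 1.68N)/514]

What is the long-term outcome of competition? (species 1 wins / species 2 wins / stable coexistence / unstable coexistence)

Compare the nullcline intercepts: K1/α12 = 535/1.24 = 431 < K2 = 514; K2/α21 = 514/1.68 = 306 < K1 = 535.
Since both are reversed, neither can invade when rare; the interior point is a saddle.

unstable coexistence (outcome depends on initial conditions)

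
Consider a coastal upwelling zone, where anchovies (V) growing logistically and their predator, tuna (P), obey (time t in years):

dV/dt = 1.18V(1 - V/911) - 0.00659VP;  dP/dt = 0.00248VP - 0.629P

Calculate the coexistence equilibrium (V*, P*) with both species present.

From dP/dt = 0 with P > 0: 0.00248V* = 0.629, so V* = 254.
Substitute into dV/dt = 0: 1.18(1 - 254/911) = 0.00659P*.
The bracket is 0.722, giving P* = 0.851/0.00659 = 129.

V* ≈ 254, P* ≈ 129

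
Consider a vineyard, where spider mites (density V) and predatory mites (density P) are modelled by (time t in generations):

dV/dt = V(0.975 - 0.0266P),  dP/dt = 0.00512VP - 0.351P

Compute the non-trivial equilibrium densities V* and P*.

V* ≈ 68.6, P* ≈ 36.7

Set dP/dt = 0 with P > 0: 0.00512V - 0.351 = 0, so V* = 0.351/0.00512 = 68.6.
Set dV/dt = 0 with V > 0: 0.975 - 0.0266P = 0, so P* = 0.975/0.0266 = 36.7.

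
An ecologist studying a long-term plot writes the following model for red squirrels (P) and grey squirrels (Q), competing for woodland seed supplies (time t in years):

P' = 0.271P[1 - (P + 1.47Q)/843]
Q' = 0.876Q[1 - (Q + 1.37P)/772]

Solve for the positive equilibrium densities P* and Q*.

Setting both brackets to zero gives the nullclines P + 1.47Q = 843 and 1.37P + Q = 772.
Substituting Q = 772 - 1.37P into the first: P(1 - 1.47·1.37) = 843 - 1.47·772.
So P* = -292/-1.01 = 288, and then Q* = 772 - 1.37·288 = 378.

P* ≈ 288, Q* ≈ 378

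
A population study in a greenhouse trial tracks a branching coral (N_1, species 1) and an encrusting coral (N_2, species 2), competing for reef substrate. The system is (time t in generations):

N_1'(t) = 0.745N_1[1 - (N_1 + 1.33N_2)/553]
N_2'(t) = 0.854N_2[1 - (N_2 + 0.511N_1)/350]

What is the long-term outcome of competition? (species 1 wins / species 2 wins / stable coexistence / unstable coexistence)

Compare the nullcline intercepts: K1/α12 = 553/1.33 = 416 > K2 = 350; K2/α21 = 350/0.511 = 685 > K1 = 553.
Since both inequalities hold, each species can invade when rare, so the interior equilibrium is stable.

stable coexistence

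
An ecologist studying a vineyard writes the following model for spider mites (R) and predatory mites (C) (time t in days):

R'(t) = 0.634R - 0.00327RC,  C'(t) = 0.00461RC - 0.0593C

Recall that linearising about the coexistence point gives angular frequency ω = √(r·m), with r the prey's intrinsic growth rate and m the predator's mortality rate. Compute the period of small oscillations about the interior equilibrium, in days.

Here r = 0.634 and m = 0.0593, so r·m = 0.0376.
ω = √0.0376 = 0.194 per day, hence T = 2π/ω ≈ 32.4 days.

T ≈ 32.4 days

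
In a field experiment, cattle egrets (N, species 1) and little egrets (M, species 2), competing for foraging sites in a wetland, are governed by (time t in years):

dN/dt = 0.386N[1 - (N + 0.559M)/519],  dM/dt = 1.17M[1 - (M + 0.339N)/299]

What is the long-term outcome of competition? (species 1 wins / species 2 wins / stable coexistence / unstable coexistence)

stable coexistence

Compare the nullcline intercepts: K1/α12 = 519/0.559 = 928 > K2 = 299; K2/α21 = 299/0.339 = 882 > K1 = 519.
Since both inequalities hold, each species can invade when rare, so the interior equilibrium is stable.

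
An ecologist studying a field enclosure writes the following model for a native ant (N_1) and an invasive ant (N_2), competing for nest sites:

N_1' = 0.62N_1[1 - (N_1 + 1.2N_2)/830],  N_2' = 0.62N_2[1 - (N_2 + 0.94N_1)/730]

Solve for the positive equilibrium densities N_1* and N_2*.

N_1* ≈ 359, N_2* ≈ 392

Setting both brackets to zero gives the nullclines N_1 + 1.2N_2 = 830 and 0.94N_1 + N_2 = 730.
Substituting N_2 = 730 - 0.94N_1 into the first: N_1(1 - 1.2·0.94) = 830 - 1.2·730.
So N_1* = -46/-0.128 = 359, and then N_2* = 730 - 0.94·359 = 392.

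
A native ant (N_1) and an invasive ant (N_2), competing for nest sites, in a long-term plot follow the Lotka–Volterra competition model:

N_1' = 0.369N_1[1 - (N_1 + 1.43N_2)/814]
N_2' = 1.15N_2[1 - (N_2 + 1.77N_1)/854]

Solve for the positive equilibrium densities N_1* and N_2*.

Setting both brackets to zero gives the nullclines N_1 + 1.43N_2 = 814 and 1.77N_1 + N_2 = 854.
Substituting N_2 = 854 - 1.77N_1 into the first: N_1(1 - 1.43·1.77) = 814 - 1.43·854.
So N_1* = -407/-1.53 = 266, and then N_2* = 854 - 1.77·266 = 383.

N_1* ≈ 266, N_2* ≈ 383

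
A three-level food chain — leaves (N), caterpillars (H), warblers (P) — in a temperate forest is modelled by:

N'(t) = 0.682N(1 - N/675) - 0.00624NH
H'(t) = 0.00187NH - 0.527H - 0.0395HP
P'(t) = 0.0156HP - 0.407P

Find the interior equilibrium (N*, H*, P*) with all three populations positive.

From dP/dt = 0: 0.0156H* = 0.407, so H* = 26.1.
From dN/dt = 0: 0.682(1 - N*/675) = 0.00624·26.1, giving N* = 675·(1 - 0.239) = 514.
From dH/dt = 0: 0.00187·514 - 0.527 = 0.0395P*, so P* = 0.434/0.0395 = 11.

N* ≈ 514, H* ≈ 26.1, P* ≈ 11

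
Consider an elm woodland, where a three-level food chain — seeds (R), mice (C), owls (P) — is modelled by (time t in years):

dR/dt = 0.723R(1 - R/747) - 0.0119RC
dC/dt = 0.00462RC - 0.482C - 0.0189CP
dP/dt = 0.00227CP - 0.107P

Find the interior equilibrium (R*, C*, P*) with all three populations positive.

R* ≈ 167, C* ≈ 47.1, P* ≈ 15.4

From dP/dt = 0: 0.00227C* = 0.107, so C* = 47.1.
From dR/dt = 0: 0.723(1 - R*/747) = 0.0119·47.1, giving R* = 747·(1 - 0.776) = 167.
From dC/dt = 0: 0.00462·167 - 0.482 = 0.0189P*, so P* = 0.292/0.0189 = 15.4.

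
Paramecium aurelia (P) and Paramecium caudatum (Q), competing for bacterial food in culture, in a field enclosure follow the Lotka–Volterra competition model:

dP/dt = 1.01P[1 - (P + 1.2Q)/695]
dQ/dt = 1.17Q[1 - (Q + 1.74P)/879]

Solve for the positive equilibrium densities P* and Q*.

Setting both brackets to zero gives the nullclines P + 1.2Q = 695 and 1.74P + Q = 879.
Substituting Q = 879 - 1.74P into the first: P(1 - 1.2·1.74) = 695 - 1.2·879.
So P* = -360/-1.09 = 331, and then Q* = 879 - 1.74·331 = 304.

P* ≈ 331, Q* ≈ 304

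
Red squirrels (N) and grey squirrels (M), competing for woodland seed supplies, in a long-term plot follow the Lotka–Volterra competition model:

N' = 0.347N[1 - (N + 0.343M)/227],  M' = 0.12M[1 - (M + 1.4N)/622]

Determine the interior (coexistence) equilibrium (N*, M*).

N* ≈ 26.3, M* ≈ 585

Setting both brackets to zero gives the nullclines N + 0.343M = 227 and 1.4N + M = 622.
Substituting M = 622 - 1.4N into the first: N(1 - 0.343·1.4) = 227 - 0.343·622.
So N* = 13.7/0.52 = 26.3, and then M* = 622 - 1.4·26.3 = 585.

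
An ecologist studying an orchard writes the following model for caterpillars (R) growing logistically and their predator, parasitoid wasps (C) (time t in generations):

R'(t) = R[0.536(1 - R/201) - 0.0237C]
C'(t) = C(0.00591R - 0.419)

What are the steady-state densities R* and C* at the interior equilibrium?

R* ≈ 70.9, C* ≈ 14.6

From dC/dt = 0 with C > 0: 0.00591R* = 0.419, so R* = 70.9.
Substitute into dR/dt = 0: 0.536(1 - 70.9/201) = 0.0237C*.
The bracket is 0.647, giving C* = 0.347/0.0237 = 14.6.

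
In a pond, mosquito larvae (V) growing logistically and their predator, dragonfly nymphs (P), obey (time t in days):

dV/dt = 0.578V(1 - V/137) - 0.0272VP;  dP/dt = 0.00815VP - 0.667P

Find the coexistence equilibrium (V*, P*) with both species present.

From dP/dt = 0 with P > 0: 0.00815V* = 0.667, so V* = 81.8.
Substitute into dV/dt = 0: 0.578(1 - 81.8/137) = 0.0272P*.
The bracket is 0.403, giving P* = 0.233/0.0272 = 8.56.

V* ≈ 81.8, P* ≈ 8.56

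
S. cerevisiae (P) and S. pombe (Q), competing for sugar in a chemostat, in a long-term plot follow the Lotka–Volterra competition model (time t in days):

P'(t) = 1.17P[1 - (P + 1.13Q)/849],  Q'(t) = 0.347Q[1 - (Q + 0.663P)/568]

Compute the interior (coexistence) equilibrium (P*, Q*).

Setting both brackets to zero gives the nullclines P + 1.13Q = 849 and 0.663P + Q = 568.
Substituting Q = 568 - 0.663P into the first: P(1 - 1.13·0.663) = 849 - 1.13·568.
So P* = 207/0.251 = 826, and then Q* = 568 - 0.663·826 = 20.4.

P* ≈ 826, Q* ≈ 20.4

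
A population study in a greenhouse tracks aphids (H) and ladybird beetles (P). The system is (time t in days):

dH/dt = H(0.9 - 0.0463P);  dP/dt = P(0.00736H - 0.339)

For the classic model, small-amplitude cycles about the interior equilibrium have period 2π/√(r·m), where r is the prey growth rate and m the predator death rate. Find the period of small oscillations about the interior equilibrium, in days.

T ≈ 11.4 days

Here r = 0.9 and m = 0.339, so r·m = 0.305.
ω = √0.305 = 0.552 per day, hence T = 2π/ω ≈ 11.4 days.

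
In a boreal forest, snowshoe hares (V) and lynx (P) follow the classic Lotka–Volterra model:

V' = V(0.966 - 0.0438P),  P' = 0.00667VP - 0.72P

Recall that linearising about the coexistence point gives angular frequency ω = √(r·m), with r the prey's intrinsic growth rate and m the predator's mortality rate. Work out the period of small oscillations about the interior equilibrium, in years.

T ≈ 7.53 years

Here r = 0.966 and m = 0.72, so r·m = 0.696.
ω = √0.696 = 0.834 per year, hence T = 2π/ω ≈ 7.53 years.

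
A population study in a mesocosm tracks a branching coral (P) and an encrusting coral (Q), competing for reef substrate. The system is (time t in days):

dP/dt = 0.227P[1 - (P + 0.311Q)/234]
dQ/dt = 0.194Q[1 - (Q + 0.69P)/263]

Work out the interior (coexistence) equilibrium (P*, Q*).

Setting both brackets to zero gives the nullclines P + 0.311Q = 234 and 0.69P + Q = 263.
Substituting Q = 263 - 0.69P into the first: P(1 - 0.311·0.69) = 234 - 0.311·263.
So P* = 152/0.785 = 194, and then Q* = 263 - 0.69·194 = 129.

P* ≈ 194, Q* ≈ 129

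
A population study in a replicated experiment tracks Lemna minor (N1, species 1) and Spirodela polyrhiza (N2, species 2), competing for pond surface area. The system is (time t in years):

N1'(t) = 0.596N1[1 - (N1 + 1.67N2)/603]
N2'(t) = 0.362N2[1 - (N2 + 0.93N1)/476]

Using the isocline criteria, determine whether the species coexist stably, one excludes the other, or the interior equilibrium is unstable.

unstable coexistence (outcome depends on initial conditions)

Compare the nullcline intercepts: K1/α12 = 603/1.67 = 361 < K2 = 476; K2/α21 = 476/0.93 = 512 < K1 = 603.
Since both are reversed, neither can invade when rare; the interior point is a saddle.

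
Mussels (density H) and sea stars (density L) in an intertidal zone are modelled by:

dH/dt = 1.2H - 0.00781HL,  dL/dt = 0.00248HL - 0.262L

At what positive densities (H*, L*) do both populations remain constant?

Set dL/dt = 0 with L > 0: 0.00248H - 0.262 = 0, so H* = 0.262/0.00248 = 106.
Set dH/dt = 0 with H > 0: 1.2 - 0.00781L = 0, so L* = 1.2/0.00781 = 154.

H* ≈ 106, L* ≈ 154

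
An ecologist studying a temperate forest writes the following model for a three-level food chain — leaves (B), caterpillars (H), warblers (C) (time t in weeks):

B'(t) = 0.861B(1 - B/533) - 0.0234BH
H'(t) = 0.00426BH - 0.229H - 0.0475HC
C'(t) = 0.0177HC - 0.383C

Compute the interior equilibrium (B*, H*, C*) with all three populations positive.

From dC/dt = 0: 0.0177H* = 0.383, so H* = 21.6.
From dB/dt = 0: 0.861(1 - B*/533) = 0.0234·21.6, giving B* = 533·(1 - 0.588) = 220.
From dH/dt = 0: 0.00426·220 - 0.229 = 0.0475C*, so C* = 0.706/0.0475 = 14.9.

B* ≈ 220, H* ≈ 21.6, C* ≈ 14.9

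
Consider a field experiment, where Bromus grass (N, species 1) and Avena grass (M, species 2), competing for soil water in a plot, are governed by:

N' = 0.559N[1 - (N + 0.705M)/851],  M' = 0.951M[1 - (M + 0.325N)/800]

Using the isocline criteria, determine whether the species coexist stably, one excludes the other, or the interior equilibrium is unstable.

Compare the nullcline intercepts: K1/α12 = 851/0.705 = 1210 > K2 = 800; K2/α21 = 800/0.325 = 2460 > K1 = 851.
Since both inequalities hold, each species can invade when rare, so the interior equilibrium is stable.

stable coexistence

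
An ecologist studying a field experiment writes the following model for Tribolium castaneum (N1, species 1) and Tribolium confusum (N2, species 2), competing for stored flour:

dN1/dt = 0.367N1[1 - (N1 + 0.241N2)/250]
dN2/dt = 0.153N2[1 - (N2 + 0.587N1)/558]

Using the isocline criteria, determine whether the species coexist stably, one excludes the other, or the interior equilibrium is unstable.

Compare the nullcline intercepts: K1/α12 = 250/0.241 = 1040 > K2 = 558; K2/α21 = 558/0.587 = 951 > K1 = 250.
Since both inequalities hold, each species can invade when rare, so the interior equilibrium is stable.

stable coexistence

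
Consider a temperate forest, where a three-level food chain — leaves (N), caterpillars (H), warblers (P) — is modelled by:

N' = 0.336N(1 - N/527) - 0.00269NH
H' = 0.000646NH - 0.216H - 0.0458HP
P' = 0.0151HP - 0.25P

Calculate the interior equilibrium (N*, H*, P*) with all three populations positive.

From dP/dt = 0: 0.0151H* = 0.25, so H* = 16.6.
From dN/dt = 0: 0.336(1 - N*/527) = 0.00269·16.6, giving N* = 527·(1 - 0.133) = 457.
From dH/dt = 0: 0.000646·457 - 0.216 = 0.0458P*, so P* = 0.0793/0.0458 = 1.73.

N* ≈ 457, H* ≈ 16.6, P* ≈ 1.73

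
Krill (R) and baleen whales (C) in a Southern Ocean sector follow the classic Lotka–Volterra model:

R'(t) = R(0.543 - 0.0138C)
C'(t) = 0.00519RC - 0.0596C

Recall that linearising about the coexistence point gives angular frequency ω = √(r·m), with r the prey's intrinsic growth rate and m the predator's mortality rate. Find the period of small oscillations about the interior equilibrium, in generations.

Here r = 0.543 and m = 0.0596, so r·m = 0.0324.
ω = √0.0324 = 0.18 per generation, hence T = 2π/ω ≈ 34.9 generations.

T ≈ 34.9 generations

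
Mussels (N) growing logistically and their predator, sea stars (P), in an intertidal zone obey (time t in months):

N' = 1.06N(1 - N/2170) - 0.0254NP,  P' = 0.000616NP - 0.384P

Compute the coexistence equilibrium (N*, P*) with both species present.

From dP/dt = 0 with P > 0: 0.000616N* = 0.384, so N* = 623.
Substitute into dN/dt = 0: 1.06(1 - 623/2170) = 0.0254P*.
The bracket is 0.713, giving P* = 0.755/0.0254 = 29.7.

N* ≈ 623, P* ≈ 29.7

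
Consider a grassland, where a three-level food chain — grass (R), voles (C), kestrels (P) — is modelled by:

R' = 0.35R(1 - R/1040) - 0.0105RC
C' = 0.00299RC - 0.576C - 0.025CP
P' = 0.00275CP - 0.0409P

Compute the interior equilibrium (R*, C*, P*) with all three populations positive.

R* ≈ 576, C* ≈ 14.9, P* ≈ 45.8

From dP/dt = 0: 0.00275C* = 0.0409, so C* = 14.9.
From dR/dt = 0: 0.35(1 - R*/1040) = 0.0105·14.9, giving R* = 1040·(1 - 0.446) = 576.
From dC/dt = 0: 0.00299·576 - 0.576 = 0.025P*, so P* = 1.15/0.025 = 45.8.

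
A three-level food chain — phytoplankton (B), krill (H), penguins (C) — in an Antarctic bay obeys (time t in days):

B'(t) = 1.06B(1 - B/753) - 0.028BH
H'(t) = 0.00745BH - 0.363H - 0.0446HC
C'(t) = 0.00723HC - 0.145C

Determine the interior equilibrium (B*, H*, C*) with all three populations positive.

B* ≈ 354, H* ≈ 20.1, C* ≈ 51

From dC/dt = 0: 0.00723H* = 0.145, so H* = 20.1.
From dB/dt = 0: 1.06(1 - B*/753) = 0.028·20.1, giving B* = 753·(1 - 0.53) = 354.
From dH/dt = 0: 0.00745·354 - 0.363 = 0.0446C*, so C* = 2.27/0.0446 = 51.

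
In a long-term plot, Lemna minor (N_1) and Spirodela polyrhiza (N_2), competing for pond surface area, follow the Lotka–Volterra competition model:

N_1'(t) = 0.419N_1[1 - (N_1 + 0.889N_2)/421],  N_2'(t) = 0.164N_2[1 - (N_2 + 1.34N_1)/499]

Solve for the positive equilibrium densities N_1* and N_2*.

Setting both brackets to zero gives the nullclines N_1 + 0.889N_2 = 421 and 1.34N_1 + N_2 = 499.
Substituting N_2 = 499 - 1.34N_1 into the first: N_1(1 - 0.889·1.34) = 421 - 0.889·499.
So N_1* = -22.6/-0.191 = 118, and then N_2* = 499 - 1.34·118 = 341.

N_1* ≈ 118, N_2* ≈ 341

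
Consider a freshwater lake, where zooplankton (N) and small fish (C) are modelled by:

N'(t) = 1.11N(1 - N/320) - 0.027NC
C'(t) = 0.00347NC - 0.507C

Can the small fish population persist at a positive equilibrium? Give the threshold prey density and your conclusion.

The predator equation gives dC/dt > 0 only when N > 0.507/0.00347 = 146.
Without the predator, N → K = 320. Since 320 > 146, the predator can invade and persist.

Threshold N = 146; K > 146, so yes, the predator persists.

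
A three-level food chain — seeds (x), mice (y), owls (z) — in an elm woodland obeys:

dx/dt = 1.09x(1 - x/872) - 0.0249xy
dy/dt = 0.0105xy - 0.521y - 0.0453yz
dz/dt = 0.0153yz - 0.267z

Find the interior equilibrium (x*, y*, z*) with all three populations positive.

From dz/dt = 0: 0.0153y* = 0.267, so y* = 17.5.
From dx/dt = 0: 1.09(1 - x*/872) = 0.0249·17.5, giving x* = 872·(1 - 0.399) = 524.
From dy/dt = 0: 0.0105·524 - 0.521 = 0.0453z*, so z* = 4.98/0.0453 = 110.

x* ≈ 524, y* ≈ 17.5, z* ≈ 110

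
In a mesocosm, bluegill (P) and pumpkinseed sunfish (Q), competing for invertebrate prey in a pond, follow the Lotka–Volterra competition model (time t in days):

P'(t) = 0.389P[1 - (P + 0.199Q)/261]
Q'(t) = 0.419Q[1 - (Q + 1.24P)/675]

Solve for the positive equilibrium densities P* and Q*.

Setting both brackets to zero gives the nullclines P + 0.199Q = 261 and 1.24P + Q = 675.
Substituting Q = 675 - 1.24P into the first: P(1 - 0.199·1.24) = 261 - 0.199·675.
So P* = 127/0.753 = 168, and then Q* = 675 - 1.24·168 = 466.

P* ≈ 168, Q* ≈ 466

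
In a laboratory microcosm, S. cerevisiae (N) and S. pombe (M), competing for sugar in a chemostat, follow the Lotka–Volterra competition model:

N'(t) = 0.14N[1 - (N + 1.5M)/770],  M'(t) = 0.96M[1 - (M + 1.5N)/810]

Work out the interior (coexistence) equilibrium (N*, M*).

N* ≈ 356, M* ≈ 276

Setting both brackets to zero gives the nullclines N + 1.5M = 770 and 1.5N + M = 810.
Substituting M = 810 - 1.5N into the first: N(1 - 1.5·1.5) = 770 - 1.5·810.
So N* = -445/-1.25 = 356, and then M* = 810 - 1.5·356 = 276.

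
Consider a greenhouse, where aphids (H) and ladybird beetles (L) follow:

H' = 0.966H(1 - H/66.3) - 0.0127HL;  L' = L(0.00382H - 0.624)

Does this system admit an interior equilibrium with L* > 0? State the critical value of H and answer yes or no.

Threshold H = 163; K < 163, so no, the predator goes extinct.

The predator equation gives dL/dt > 0 only when H > 0.624/0.00382 = 163.
Without the predator, H → K = 66.3. Since 66.3 < 163, the predator cannot invade.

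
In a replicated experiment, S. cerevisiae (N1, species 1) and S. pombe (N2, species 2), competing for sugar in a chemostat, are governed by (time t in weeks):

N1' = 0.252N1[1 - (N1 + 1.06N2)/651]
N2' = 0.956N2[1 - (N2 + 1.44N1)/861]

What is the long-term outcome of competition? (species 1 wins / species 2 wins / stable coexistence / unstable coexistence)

Compare the nullcline intercepts: K1/α12 = 651/1.06 = 614 < K2 = 861; K2/α21 = 861/1.44 = 598 < K1 = 651.
Since both are reversed, neither can invade when rare; the interior point is a saddle.

unstable coexistence (outcome depends on initial conditions)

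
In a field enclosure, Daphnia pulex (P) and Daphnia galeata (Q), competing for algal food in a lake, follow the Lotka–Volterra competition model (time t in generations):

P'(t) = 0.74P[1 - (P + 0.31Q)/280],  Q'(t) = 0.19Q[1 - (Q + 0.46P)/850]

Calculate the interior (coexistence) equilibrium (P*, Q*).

Setting both brackets to zero gives the nullclines P + 0.31Q = 280 and 0.46P + Q = 850.
Substituting Q = 850 - 0.46P into the first: P(1 - 0.31·0.46) = 280 - 0.31·850.
So P* = 16.5/0.857 = 19.2, and then Q* = 850 - 0.46·19.2 = 841.

P* ≈ 19.2, Q* ≈ 841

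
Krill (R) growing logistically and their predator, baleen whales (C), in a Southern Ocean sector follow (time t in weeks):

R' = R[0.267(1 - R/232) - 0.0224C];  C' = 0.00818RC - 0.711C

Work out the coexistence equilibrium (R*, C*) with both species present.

R* ≈ 86.9, C* ≈ 7.45

From dC/dt = 0 with C > 0: 0.00818R* = 0.711, so R* = 86.9.
Substitute into dR/dt = 0: 0.267(1 - 86.9/232) = 0.0224C*.
The bracket is 0.625, giving C* = 0.167/0.0224 = 7.45.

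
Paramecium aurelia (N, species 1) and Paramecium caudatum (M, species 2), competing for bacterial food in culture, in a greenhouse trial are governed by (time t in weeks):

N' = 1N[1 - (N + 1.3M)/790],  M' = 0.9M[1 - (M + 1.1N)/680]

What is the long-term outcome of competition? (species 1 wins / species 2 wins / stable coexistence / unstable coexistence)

Compare the nullcline intercepts: K1/α12 = 790/1.3 = 608 < K2 = 680; K2/α21 = 680/1.1 = 618 < K1 = 790.
Since both are reversed, neither can invade when rare; the interior point is a saddle.

unstable coexistence (outcome depends on initial conditions)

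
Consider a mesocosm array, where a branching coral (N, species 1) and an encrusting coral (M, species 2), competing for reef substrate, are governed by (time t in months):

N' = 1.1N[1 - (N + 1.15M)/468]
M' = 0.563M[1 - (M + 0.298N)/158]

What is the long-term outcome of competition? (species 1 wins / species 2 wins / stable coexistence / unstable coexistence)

stable coexistence

Compare the nullcline intercepts: K1/α12 = 468/1.15 = 407 > K2 = 158; K2/α21 = 158/0.298 = 530 > K1 = 468.
Since both inequalities hold, each species can invade when rare, so the interior equilibrium is stable.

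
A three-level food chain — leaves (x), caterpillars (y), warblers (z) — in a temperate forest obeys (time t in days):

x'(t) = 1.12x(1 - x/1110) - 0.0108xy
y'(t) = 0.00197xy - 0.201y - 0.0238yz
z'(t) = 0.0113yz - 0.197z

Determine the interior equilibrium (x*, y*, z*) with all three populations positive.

From dz/dt = 0: 0.0113y* = 0.197, so y* = 17.4.
From dx/dt = 0: 1.12(1 - x*/1110) = 0.0108·17.4, giving x* = 1110·(1 - 0.168) = 923.
From dy/dt = 0: 0.00197·923 - 0.201 = 0.0238z*, so z* = 1.62/0.0238 = 68.

x* ≈ 923, y* ≈ 17.4, z* ≈ 68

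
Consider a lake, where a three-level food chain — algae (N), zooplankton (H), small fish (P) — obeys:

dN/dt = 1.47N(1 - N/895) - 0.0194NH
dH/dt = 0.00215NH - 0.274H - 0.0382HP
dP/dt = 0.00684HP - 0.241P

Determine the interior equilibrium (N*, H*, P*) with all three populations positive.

From dP/dt = 0: 0.00684H* = 0.241, so H* = 35.2.
From dN/dt = 0: 1.47(1 - N*/895) = 0.0194·35.2, giving N* = 895·(1 - 0.465) = 479.
From dH/dt = 0: 0.00215·479 - 0.274 = 0.0382P*, so P* = 0.755/0.0382 = 19.8.

N* ≈ 479, H* ≈ 35.2, P* ≈ 19.8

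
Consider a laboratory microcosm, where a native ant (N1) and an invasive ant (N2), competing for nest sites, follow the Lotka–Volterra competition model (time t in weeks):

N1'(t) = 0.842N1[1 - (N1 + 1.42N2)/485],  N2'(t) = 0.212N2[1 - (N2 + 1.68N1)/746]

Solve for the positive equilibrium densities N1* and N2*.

Setting both brackets to zero gives the nullclines N1 + 1.42N2 = 485 and 1.68N1 + N2 = 746.
Substituting N2 = 746 - 1.68N1 into the first: N1(1 - 1.42·1.68) = 485 - 1.42·746.
So N1* = -574/-1.39 = 414, and then N2* = 746 - 1.68·414 = 49.7.

N1* ≈ 414, N2* ≈ 49.7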